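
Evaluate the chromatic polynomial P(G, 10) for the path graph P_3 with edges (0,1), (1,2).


P(P_3, k) = k * (k-1)^(2).
P(10) = 10 * 9^2 = 10 * 81 = 810.

810


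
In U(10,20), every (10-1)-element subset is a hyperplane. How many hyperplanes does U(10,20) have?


Hyperplanes of U(10,20) are flats of rank 9.
In a uniform matroid, these are exactly the (9)-element subsets.
Count = C(20,9) = 20! / (9! * 11!) = 167960.

167960


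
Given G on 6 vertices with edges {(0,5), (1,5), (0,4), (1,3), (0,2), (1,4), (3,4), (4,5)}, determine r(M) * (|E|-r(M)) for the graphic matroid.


r(M) = |V| - c = 6 - 1 = 5.
nullity = |E| - r(M) = 8 - 5 = 3.
Product = 5 * 3 = 15.

15


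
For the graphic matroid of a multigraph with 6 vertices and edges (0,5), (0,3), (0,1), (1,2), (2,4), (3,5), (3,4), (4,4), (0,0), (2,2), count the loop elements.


In a graphic matroid, a loop is a self-loop edge (u,u) with rank 0.
Examining all 10 edges for self-loops...
Self-loops found: (4,4), (0,0), (2,2)
Number of loops = 3.

3


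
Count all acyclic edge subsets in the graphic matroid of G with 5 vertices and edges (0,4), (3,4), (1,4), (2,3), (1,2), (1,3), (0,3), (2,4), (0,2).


An independent set in a graphic matroid is an acyclic edge subset.
G has 5 vertices and 9 edges.
Enumerate all 2^9 = 512 subsets, checking for acyclicity.
Total independent sets = 198.

198


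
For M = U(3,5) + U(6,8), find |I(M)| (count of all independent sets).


For a direct sum, |I(M1+M2)| = |I(M1)| * |I(M2)|.
|I(U(3,5))| = sum C(5,k) for k=0..3 = 26.
|I(U(6,8))| = sum C(8,k) for k=0..6 = 247.
Total = 26 * 247 = 6422.

6422


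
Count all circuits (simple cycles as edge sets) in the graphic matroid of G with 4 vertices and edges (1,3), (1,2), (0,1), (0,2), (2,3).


A circuit in a graphic matroid = edge set of a simple cycle.
G has 4 vertices and 5 edges.
Enumerating all minimal edge subsets forming cycles...
Total circuits found: 3.

3


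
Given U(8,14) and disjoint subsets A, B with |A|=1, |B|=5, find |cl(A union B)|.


|A union B| = 1 + 5 = 6 (disjoint).
In U(8,14), cl(S) = S if |S| < 8, else cl(S) = E.
Since 6 < 8, cl(A union B) = A union B.
|cl(A union B)| = 6.

6


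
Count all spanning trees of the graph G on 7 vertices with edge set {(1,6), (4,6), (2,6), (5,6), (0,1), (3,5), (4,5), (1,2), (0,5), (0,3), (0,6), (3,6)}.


By Kirchhoff's matrix tree theorem, the number of spanning trees equals
the determinant of any cofactor of the Laplacian matrix L.
G has 7 vertices and 12 edges.
Computing the (6 x 6) cofactor determinant gives 257.

257


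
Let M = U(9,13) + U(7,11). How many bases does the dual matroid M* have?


(M1+M2)* = M1* + M2*.
M1* = U(4,13), bases: C(13,4) = 715.
M2* = U(4,11), bases: C(11,4) = 330.
|B(M*)| = 715 * 330 = 235950.

235950


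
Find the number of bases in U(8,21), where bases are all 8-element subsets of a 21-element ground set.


Bases of U(8,21) are all 8-element subsets of the 21-element ground set.
Number of bases = C(21,8).
(21 choose 8) = 203490.

203490


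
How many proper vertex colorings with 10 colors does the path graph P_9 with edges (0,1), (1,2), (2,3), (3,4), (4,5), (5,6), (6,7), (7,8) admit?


P(P_9, k) = k * (k-1)^(8).
P(10) = 10 * 9^8 = 10 * 43046721 = 430467210.

430467210


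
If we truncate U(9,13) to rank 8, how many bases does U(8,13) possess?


Truncating U(9,13) to rank 8 gives U(8,13).
Bases of U(8,13) are all 8-element subsets of 13 elements.
Number of bases = (13 choose 8) = 1287.

1287


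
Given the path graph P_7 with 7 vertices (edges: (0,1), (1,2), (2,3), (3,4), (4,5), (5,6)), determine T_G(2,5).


A path on 7 vertices is a tree with 6 edges.
T(x,y) = x^(6) for any tree.
T(2,5) = 2^6 = 64.

64


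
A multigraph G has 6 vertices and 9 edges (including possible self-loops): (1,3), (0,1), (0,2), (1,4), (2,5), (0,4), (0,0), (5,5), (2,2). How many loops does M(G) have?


In a graphic matroid, a loop is a self-loop edge (u,u) with rank 0.
Examining all 9 edges for self-loops...
Self-loops found: (0,0), (5,5), (2,2)
Number of loops = 3.

3


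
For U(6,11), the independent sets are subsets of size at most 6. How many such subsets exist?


Independent sets of U(6,11) are all subsets of size <= 6.
Count = (11 choose 0) + (11 choose 1) + (11 choose 2) + (11 choose 3) + (11 choose 4) + (11 choose 5) + (11 choose 6)
     = 1 + 11 + 55 + 165 + 330 + 462 + 462
     = 1486.

1486


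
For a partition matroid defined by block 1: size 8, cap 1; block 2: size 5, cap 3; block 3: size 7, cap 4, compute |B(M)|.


A basis picks exactly ci elements from block i.
Number of bases = product of C(|Si|, ci).
= C(8,1) * C(5,3) * C(7,4)
= 8 * 10 * 35
= 2800.

2800


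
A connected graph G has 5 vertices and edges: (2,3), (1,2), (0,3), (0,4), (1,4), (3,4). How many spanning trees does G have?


By Kirchhoff's matrix tree theorem, the number of spanning trees equals
the determinant of any cofactor of the Laplacian matrix L.
G has 5 vertices and 6 edges.
Computing the (4 x 4) cofactor determinant gives 11.

11


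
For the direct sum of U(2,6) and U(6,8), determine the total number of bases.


Bases of a direct sum M1 + M2: |B| = |B(M1)| * |B(M2)|.
|B(U(2,6))| = C(6,2) = 15.
|B(U(6,8))| = C(8,6) = 28.
Total bases = 15 * 28 = 420.

420


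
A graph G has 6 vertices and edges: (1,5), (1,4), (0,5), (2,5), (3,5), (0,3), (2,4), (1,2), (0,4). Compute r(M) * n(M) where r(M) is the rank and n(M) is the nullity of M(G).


r(M) = |V| - c = 6 - 1 = 5.
nullity = |E| - r(M) = 9 - 5 = 4.
Product = 5 * 4 = 20.

20


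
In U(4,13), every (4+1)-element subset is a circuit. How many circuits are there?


In U(4,13), circuits are the (5)-element subsets.
Any set of 5 elements is dependent, and removing any one element gives
an independent set of size 4, so it is a minimal dependent set.
Number of circuits = C(13,5) = 1287.

1287


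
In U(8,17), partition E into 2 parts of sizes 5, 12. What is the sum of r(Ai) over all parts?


r(Ai) = min(|Ai|, 8) for each part.
Sum = min(5,8) + min(12,8)
    = 5 + 8
    = 13.

13


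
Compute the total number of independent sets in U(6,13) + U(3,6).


For a direct sum, |I(M1+M2)| = |I(M1)| * |I(M2)|.
|I(U(6,13))| = sum C(13,k) for k=0..6 = 4096.
|I(U(3,6))| = sum C(6,k) for k=0..3 = 42.
Total = 4096 * 42 = 172032.

172032


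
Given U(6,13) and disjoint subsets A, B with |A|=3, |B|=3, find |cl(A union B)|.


|A union B| = 3 + 3 = 6 (disjoint).
In U(6,13), cl(S) = S if |S| < 6, else cl(S) = E.
Since 6 >= 6, cl(A union B) = E.
|cl(A union B)| = 13.

13


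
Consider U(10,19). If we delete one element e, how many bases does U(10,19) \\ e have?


Deleting e from U(10,19) gives U(10,18) since n > r.
Bases of U(10,18) = C(18,10) = 43758.

43758


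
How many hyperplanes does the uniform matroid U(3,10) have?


Hyperplanes of U(3,10) are flats of rank 2.
In a uniform matroid, these are exactly the (2)-element subsets.
Count = C(10,2) = (10 * 9) / (1 * 2) = 45.

45


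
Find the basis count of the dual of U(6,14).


The dual of U(r,n) is U(n-r, n) = U(8,14).
Bases of U(8,14) are all (8)-element subsets.
|B(M*)| = C(14,8) = 3003.

3003


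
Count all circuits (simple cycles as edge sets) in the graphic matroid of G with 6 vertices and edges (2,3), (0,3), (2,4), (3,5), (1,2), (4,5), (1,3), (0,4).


A circuit in a graphic matroid = edge set of a simple cycle.
G has 6 vertices and 8 edges.
Enumerating all minimal edge subsets forming cycles...
Total circuits found: 6.

6


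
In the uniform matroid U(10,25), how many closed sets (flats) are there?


Flats of U(10,25): every subset of size < 10 is a flat, plus E itself.
Count = C(25,0) + C(25,1) + C(25,2) + C(25,3) + C(25,4) + C(25,5) + C(25,6) + C(25,7) + C(25,8) + C(25,9) + 1
     = 1 + 25 + 300 + 2300 + 12650 + 53130 + 177100 + 480700 + 1081575 + 2042975 + 1
     = 3850757.

3850757


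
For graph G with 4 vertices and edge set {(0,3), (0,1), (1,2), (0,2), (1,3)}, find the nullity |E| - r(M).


Cycle rank (nullity) = |E| - r(M) = |E| - (|V| - c).
|E| = 5, |V| = 4, c = 1.
Nullity = 5 - (4 - 1) = 5 - 3 = 2.

2


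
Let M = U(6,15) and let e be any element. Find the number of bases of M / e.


Contracting e from U(6,15) gives U(5,14).
Bases of U(5,14) = C(14,5) = 2002.

2002


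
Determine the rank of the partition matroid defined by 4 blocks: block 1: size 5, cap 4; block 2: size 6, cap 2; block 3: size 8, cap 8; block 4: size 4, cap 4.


Rank of a partition matroid = sum of min(|Si|, ci) for each block.
= min(5,4) + min(6,2) + min(8,8) + min(4,4)
= 4 + 2 + 8 + 4
= 18.

18


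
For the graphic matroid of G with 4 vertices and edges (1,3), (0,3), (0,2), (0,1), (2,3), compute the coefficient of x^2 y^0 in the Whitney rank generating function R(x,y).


R(x,y) = sum over A in 2^E of x^(r(E)-r(A)) * y^(|A|-r(A)).
G has 4 vertices, 5 edges. r(E) = 3.
Enumerate all 2^5 = 32 subsets.
Count subsets with r(E)-r(A)=2 and |A|-r(A)=0: 5.

5


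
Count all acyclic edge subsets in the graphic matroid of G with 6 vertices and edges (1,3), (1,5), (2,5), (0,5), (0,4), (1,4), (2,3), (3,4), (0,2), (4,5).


An independent set in a graphic matroid is an acyclic edge subset.
G has 6 vertices and 10 edges.
Enumerate all 2^10 = 1024 subsets, checking for acyclicity.
Total independent sets = 478.

478


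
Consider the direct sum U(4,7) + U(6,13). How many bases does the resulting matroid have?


Bases of a direct sum M1 + M2: |B| = |B(M1)| * |B(M2)|.
|B(U(4,7))| = C(7,4) = 35.
|B(U(6,13))| = C(13,6) = 1716.
Total bases = 35 * 1716 = 60060.

60060


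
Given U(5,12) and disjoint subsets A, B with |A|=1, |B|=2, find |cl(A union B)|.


|A union B| = 1 + 2 = 3 (disjoint).
In U(5,12), cl(S) = S if |S| < 5, else cl(S) = E.
Since 3 < 5, cl(A union B) = A union B.
|cl(A union B)| = 3.

3


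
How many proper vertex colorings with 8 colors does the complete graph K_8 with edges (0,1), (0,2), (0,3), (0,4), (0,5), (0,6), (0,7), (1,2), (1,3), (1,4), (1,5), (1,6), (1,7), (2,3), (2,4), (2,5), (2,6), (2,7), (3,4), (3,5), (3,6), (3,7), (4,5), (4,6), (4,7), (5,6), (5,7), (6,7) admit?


P(K_8, k) = k(k-1)(k-2)...(k-7).
P(8) = (8) * (7) * (6) * (5) * (4) * (3) * (2) * (1) = 40320.

40320


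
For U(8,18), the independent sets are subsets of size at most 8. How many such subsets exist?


Independent sets of U(8,18) are all subsets of size <= 8.
Count = C(18,0) + C(18,1) + C(18,2) + C(18,3) + C(18,4) + C(18,5) + C(18,6) + C(18,7) + C(18,8)
     = 1 + 18 + 153 + 816 + 3060 + 8568 + 18564 + 31824 + 43758
     = 106762.

106762


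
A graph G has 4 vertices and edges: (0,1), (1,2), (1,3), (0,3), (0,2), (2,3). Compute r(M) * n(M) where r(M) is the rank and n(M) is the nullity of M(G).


r(M) = |V| - c = 4 - 1 = 3.
nullity = |E| - r(M) = 6 - 3 = 3.
Product = 3 * 3 = 9.

9


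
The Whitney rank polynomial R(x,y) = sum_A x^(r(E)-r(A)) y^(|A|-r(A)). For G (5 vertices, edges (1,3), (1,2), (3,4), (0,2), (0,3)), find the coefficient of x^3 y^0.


R(x,y) = sum over A in 2^E of x^(r(E)-r(A)) * y^(|A|-r(A)).
G has 5 vertices, 5 edges. r(E) = 4.
Enumerate all 2^5 = 32 subsets.
Count subsets with r(E)-r(A)=3 and |A|-r(A)=0: 5.

5


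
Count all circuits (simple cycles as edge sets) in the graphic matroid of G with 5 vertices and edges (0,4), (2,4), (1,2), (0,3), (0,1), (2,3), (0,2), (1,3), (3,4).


A circuit in a graphic matroid = edge set of a simple cycle.
G has 5 vertices and 9 edges.
Enumerating all minimal edge subsets forming cycles...
Total circuits found: 22.

22


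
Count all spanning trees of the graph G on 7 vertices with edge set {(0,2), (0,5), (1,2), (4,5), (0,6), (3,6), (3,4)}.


By Kirchhoff's matrix tree theorem, the number of spanning trees equals
the determinant of any cofactor of the Laplacian matrix L.
G has 7 vertices and 7 edges.
Computing the (6 x 6) cofactor determinant gives 5.

5


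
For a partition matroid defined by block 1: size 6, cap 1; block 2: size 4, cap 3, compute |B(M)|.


A basis picks exactly ci elements from block i.
Number of bases = product of C(|Si|, ci).
= C(6,1) * C(4,3)
= 6 * 4
= 24.

24


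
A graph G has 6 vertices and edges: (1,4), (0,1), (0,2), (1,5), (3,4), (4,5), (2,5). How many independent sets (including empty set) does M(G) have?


An independent set in a graphic matroid is an acyclic edge subset.
G has 6 vertices and 7 edges.
Enumerate all 2^7 = 128 subsets, checking for acyclicity.
Total independent sets = 104.

104


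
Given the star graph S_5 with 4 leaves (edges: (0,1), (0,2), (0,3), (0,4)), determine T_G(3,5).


A star on 5 vertices is a tree with 4 edges.
T(x,y) = x^(4) for any tree.
T(3,5) = 3^4 = 81.

81


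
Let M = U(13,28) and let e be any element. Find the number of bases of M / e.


Contracting e from U(13,28) gives U(12,27).
Bases of U(12,27) = C(27,12) = 27! / (12! * 15!) = 17383860.

17383860


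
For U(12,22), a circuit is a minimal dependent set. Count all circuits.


In U(12,22), circuits are the (13)-element subsets.
Any set of 13 elements is dependent, and removing any one element gives
an independent set of size 12, so it is a minimal dependent set.
Number of circuits = C(22,13) = 22! / (13! * 9!) = 497420.

497420


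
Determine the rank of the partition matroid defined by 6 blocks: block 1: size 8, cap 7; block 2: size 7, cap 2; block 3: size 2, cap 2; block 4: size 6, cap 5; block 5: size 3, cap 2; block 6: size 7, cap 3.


Rank of a partition matroid = sum of min(|Si|, ci) for each block.
= min(8,7) + min(7,2) + min(2,2) + min(6,5) + min(3,2) + min(7,3)
= 7 + 2 + 2 + 5 + 2 + 3
= 21.

21


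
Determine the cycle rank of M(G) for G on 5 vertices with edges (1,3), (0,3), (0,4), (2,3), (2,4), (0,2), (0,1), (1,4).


Cycle rank (nullity) = |E| - r(M) = |E| - (|V| - c).
|E| = 8, |V| = 5, c = 1.
Nullity = 8 - (5 - 1) = 8 - 4 = 4.

4


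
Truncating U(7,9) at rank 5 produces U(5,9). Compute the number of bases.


Truncating U(7,9) to rank 5 gives U(5,9).
Bases of U(5,9) are all 5-element subsets of 9 elements.
Number of bases = (9 choose 5) = 126.

126


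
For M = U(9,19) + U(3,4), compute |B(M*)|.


(M1+M2)* = M1* + M2*.
M1* = U(10,19), bases: C(19,10) = 92378.
M2* = U(1,4), bases: C(4,1) = 4.
|B(M*)| = 92378 * 4 = 369512.

369512


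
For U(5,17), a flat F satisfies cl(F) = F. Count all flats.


Flats of U(5,17): every subset of size < 5 is a flat, plus E itself.
Count = (17 choose 0) + (17 choose 1) + (17 choose 2) + (17 choose 3) + (17 choose 4) + 1
     = 1 + 17 + 136 + 680 + 2380 + 1
     = 3215.

3215


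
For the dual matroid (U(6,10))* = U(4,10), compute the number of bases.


The dual of U(r,n) is U(n-r, n) = U(4,10).
Bases of U(4,10) are all (4)-element subsets.
|B(M*)| = C(10,4) = (10 * 9 * 8 * 7) / (1 * 2 * 3 * 4) = 210.

210


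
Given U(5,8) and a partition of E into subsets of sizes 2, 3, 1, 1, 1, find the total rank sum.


r(Ai) = min(|Ai|, 5) for each part.
Sum = min(2,5) + min(3,5) + min(1,5) + min(1,5) + min(1,5)
    = 2 + 3 + 1 + 1 + 1
    = 8.

8


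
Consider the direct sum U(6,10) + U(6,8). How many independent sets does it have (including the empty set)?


For a direct sum, |I(M1+M2)| = |I(M1)| * |I(M2)|.
|I(U(6,10))| = sum C(10,k) for k=0..6 = 848.
|I(U(6,8))| = sum C(8,k) for k=0..6 = 247.
Total = 848 * 247 = 209456.

209456


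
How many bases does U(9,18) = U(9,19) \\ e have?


Deleting e from U(9,19) gives U(9,18) since n > r.
Bases of U(9,18) = C(18,9) = 48620.

48620


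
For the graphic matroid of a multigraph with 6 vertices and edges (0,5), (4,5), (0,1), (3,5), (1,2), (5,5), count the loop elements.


In a graphic matroid, a loop is a self-loop edge (u,u) with rank 0.
Examining all 6 edges for self-loops...
Self-loops found: (5,5)
Number of loops = 1.

1


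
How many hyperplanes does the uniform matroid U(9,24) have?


Hyperplanes of U(9,24) are flats of rank 8.
In a uniform matroid, these are exactly the (8)-element subsets.
Count = C(24,8) = 735471.

735471


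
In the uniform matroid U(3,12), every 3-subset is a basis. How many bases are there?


Bases of U(3,12) are all 3-element subsets of the 12-element ground set.
Number of bases = C(12,3).
(12 choose 3) = 220.

220


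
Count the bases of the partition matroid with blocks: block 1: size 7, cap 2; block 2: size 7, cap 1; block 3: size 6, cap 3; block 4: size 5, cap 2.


A basis picks exactly ci elements from block i.
Number of bases = product of C(|Si|, ci).
= C(7,2) * C(7,1) * C(6,3) * C(5,2)
= 21 * 7 * 20 * 10
= 29400.

29400


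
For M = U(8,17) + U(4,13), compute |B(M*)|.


(M1+M2)* = M1* + M2*.
M1* = U(9,17), bases: C(17,9) = 24310.
M2* = U(9,13), bases: C(13,9) = 715.
|B(M*)| = 24310 * 715 = 17381650.

17381650


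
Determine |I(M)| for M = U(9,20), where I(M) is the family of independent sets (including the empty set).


Independent sets of U(9,20) are all subsets of size <= 9.
Count = C(20,0) + C(20,1) + C(20,2) + C(20,3) + C(20,4) + C(20,5) + C(20,6) + C(20,7) + C(20,8) + C(20,9)
     = 1 + 20 + 190 + 1140 + 4845 + 15504 + 38760 + 77520 + 125970 + 167960
     = 431910.

431910


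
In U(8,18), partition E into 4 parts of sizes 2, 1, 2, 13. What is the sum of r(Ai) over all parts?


r(Ai) = min(|Ai|, 8) for each part.
Sum = min(2,8) + min(1,8) + min(2,8) + min(13,8)
    = 2 + 1 + 2 + 8
    = 13.

13


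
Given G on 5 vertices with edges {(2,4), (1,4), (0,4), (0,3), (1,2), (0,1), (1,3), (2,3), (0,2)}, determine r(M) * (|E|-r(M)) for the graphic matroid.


r(M) = |V| - c = 5 - 1 = 4.
nullity = |E| - r(M) = 9 - 4 = 5.
Product = 4 * 5 = 20.

20


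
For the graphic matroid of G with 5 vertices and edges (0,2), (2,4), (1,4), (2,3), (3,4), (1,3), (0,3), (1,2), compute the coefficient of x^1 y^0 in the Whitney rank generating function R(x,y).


R(x,y) = sum over A in 2^E of x^(r(E)-r(A)) * y^(|A|-r(A)).
G has 5 vertices, 8 edges. r(E) = 4.
Enumerate all 2^8 = 256 subsets.
Count subsets with r(E)-r(A)=1 and |A|-r(A)=0: 51.

51


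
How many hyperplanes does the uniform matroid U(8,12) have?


Hyperplanes of U(8,12) are flats of rank 7.
In a uniform matroid, these are exactly the (7)-element subsets.
Count = C(12,7) = 792.

792


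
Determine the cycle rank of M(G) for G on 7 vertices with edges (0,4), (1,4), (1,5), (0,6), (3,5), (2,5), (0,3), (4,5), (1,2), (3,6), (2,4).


Cycle rank (nullity) = |E| - r(M) = |E| - (|V| - c).
|E| = 11, |V| = 7, c = 1.
Nullity = 11 - (7 - 1) = 11 - 6 = 5.

5


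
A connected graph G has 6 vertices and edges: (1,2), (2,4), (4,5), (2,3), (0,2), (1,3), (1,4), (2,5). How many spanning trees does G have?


By Kirchhoff's matrix tree theorem, the number of spanning trees equals
the determinant of any cofactor of the Laplacian matrix L.
G has 6 vertices and 8 edges.
Computing the (5 x 5) cofactor determinant gives 21.

21


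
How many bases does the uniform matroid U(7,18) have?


Bases of U(7,18) are all 7-element subsets of the 18-element ground set.
Number of bases = C(18,7).
(18 choose 7) = 31824.

31824


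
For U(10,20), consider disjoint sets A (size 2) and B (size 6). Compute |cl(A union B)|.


|A union B| = 2 + 6 = 8 (disjoint).
In U(10,20), cl(S) = S if |S| < 10, else cl(S) = E.
Since 8 < 10, cl(A union B) = A union B.
|cl(A union B)| = 8.

8


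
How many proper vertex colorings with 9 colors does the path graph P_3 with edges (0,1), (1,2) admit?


P(P_3, k) = k * (k-1)^(2).
P(9) = 9 * 8^2 = 9 * 64 = 576.

576


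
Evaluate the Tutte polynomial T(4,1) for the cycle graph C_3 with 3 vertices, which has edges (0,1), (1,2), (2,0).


T(C_3; x,y) = x + x^2 + ... + x^(2) + y.
T(4,1) = 4^1 + 4^2 + 1
= 4 + 16 + 1
= 21.

21


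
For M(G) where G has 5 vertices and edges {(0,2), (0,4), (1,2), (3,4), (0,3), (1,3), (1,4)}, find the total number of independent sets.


An independent set in a graphic matroid is an acyclic edge subset.
G has 5 vertices and 7 edges.
Enumerate all 2^7 = 128 subsets, checking for acyclicity.
Total independent sets = 86.

86


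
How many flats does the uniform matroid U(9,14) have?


Flats of U(9,14): every subset of size < 9 is a flat, plus E itself.
Count = C(14,0) + C(14,1) + C(14,2) + C(14,3) + C(14,4) + C(14,5) + C(14,6) + C(14,7) + C(14,8) + 1
     = 1 + 14 + 91 + 364 + 1001 + 2002 + 3003 + 3432 + 3003 + 1
     = 12912.

12912


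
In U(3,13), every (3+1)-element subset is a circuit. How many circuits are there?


In U(3,13), circuits are the (4)-element subsets.
Any set of 4 elements is dependent, and removing any one element gives
an independent set of size 3, so it is a minimal dependent set.
Number of circuits = C(13,4) = 13! / (4! * 9!) = 715.

715


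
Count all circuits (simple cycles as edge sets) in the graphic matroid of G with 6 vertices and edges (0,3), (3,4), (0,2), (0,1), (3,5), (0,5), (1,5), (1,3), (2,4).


A circuit in a graphic matroid = edge set of a simple cycle.
G has 6 vertices and 9 edges.
Enumerating all minimal edge subsets forming cycles...
Total circuits found: 12.

12


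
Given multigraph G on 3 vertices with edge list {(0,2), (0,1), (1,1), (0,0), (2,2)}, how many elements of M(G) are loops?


In a graphic matroid, a loop is a self-loop edge (u,u) with rank 0.
Examining all 5 edges for self-loops...
Self-loops found: (1,1), (0,0), (2,2)
Number of loops = 3.

3


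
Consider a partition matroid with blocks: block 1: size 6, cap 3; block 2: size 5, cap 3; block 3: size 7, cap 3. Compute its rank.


Rank of a partition matroid = sum of min(|Si|, ci) for each block.
= min(6,3) + min(5,3) + min(7,3)
= 3 + 3 + 3
= 9.

9


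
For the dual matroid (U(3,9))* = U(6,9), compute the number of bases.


The dual of U(r,n) is U(n-r, n) = U(6,9).
Bases of U(6,9) are all (6)-element subsets.
|B(M*)| = C(9,6) = 9! / (6! * 3!) = 84.

84


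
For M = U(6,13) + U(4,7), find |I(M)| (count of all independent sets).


For a direct sum, |I(M1+M2)| = |I(M1)| * |I(M2)|.
|I(U(6,13))| = sum C(13,k) for k=0..6 = 4096.
|I(U(4,7))| = sum C(7,k) for k=0..4 = 99.
Total = 4096 * 99 = 405504.

405504


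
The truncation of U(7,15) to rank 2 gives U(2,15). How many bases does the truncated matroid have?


Truncating U(7,15) to rank 2 gives U(2,15).
Bases of U(2,15) are all 2-element subsets of 15 elements.
Number of bases = C(15,2) = 15! / (2! * 13!) = 105.

105


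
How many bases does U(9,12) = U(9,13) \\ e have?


Deleting e from U(9,13) gives U(9,12) since n > r.
Bases of U(9,12) = C(12,9) = 12! / (9! * 3!) = 220.

220


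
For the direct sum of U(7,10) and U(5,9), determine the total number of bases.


Bases of a direct sum M1 + M2: |B| = |B(M1)| * |B(M2)|.
|B(U(7,10))| = C(10,7) = 120.
|B(U(5,9))| = C(9,5) = 126.
Total bases = 120 * 126 = 15120.

15120


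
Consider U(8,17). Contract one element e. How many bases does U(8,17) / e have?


Contracting e from U(8,17) gives U(7,16).
Bases of U(7,16) = C(16,7) = 11440.

11440


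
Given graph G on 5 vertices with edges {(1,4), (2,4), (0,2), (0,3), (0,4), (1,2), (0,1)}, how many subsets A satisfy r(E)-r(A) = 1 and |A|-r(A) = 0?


R(x,y) = sum over A in 2^E of x^(r(E)-r(A)) * y^(|A|-r(A)).
G has 5 vertices, 7 edges. r(E) = 4.
Enumerate all 2^7 = 128 subsets.
Count subsets with r(E)-r(A)=1 and |A|-r(A)=0: 31.

31


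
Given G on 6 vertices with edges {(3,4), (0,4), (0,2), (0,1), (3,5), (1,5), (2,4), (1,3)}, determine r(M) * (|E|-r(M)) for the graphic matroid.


r(M) = |V| - c = 6 - 1 = 5.
nullity = |E| - r(M) = 8 - 5 = 3.
Product = 5 * 3 = 15.

15


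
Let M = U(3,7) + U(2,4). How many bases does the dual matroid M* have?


(M1+M2)* = M1* + M2*.
M1* = U(4,7), bases: C(7,4) = 35.
M2* = U(2,4), bases: C(4,2) = 6.
|B(M*)| = 35 * 6 = 210.

210


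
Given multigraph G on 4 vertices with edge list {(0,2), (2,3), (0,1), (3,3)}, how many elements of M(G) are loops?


In a graphic matroid, a loop is a self-loop edge (u,u) with rank 0.
Examining all 4 edges for self-loops...
Self-loops found: (3,3)
Number of loops = 1.

1


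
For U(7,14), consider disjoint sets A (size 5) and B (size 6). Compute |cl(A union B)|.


|A union B| = 5 + 6 = 11 (disjoint).
In U(7,14), cl(S) = S if |S| < 7, else cl(S) = E.
Since 11 >= 7, cl(A union B) = E.
|cl(A union B)| = 14.

14


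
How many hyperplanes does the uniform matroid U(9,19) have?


Hyperplanes of U(9,19) are flats of rank 8.
In a uniform matroid, these are exactly the (8)-element subsets.
Count = (19 choose 8) = 75582.

75582


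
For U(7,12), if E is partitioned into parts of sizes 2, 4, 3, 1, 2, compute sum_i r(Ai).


r(Ai) = min(|Ai|, 7) for each part.
Sum = min(2,7) + min(4,7) + min(3,7) + min(1,7) + min(2,7)
    = 2 + 4 + 3 + 1 + 2
    = 12.

12


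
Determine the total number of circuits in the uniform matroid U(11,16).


In U(11,16), circuits are the (12)-element subsets.
Any set of 12 elements is dependent, and removing any one element gives
an independent set of size 11, so it is a minimal dependent set.
Number of circuits = (16 choose 12) = 1820.

1820


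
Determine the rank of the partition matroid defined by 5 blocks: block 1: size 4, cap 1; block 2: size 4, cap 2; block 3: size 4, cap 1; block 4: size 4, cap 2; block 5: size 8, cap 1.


Rank of a partition matroid = sum of min(|Si|, ci) for each block.
= min(4,1) + min(4,2) + min(4,1) + min(4,2) + min(8,1)
= 1 + 2 + 1 + 2 + 1
= 7.

7


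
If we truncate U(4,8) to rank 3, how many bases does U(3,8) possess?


Truncating U(4,8) to rank 3 gives U(3,8).
Bases of U(3,8) are all 3-element subsets of 8 elements.
Number of bases = C(8,3) = 8! / (3! * 5!) = 56.

56


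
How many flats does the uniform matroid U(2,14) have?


Flats of U(2,14): every subset of size < 2 is a flat, plus E itself.
Count = C(14,0) + C(14,1) + 1
     = 1 + 14 + 1
     = 16.

16


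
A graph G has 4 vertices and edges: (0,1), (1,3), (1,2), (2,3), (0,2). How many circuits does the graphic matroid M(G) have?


A circuit in a graphic matroid = edge set of a simple cycle.
G has 4 vertices and 5 edges.
Enumerating all minimal edge subsets forming cycles...
Total circuits found: 3.

3


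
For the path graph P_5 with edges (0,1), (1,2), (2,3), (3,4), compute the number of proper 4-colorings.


P(P_5, k) = k * (k-1)^(4).
P(4) = 4 * 3^4 = 4 * 81 = 324.

324


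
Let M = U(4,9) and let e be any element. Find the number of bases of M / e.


Contracting e from U(4,9) gives U(3,8).
Bases of U(3,8) = C(8,3) = 8! / (3! * 5!) = 56.

56


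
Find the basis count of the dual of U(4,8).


The dual of U(r,n) is U(n-r, n) = U(4,8).
Bases of U(4,8) are all (4)-element subsets.
|B(M*)| = C(8,4) = (8 * 7 * 6 * 5) / (1 * 2 * 3 * 4) = 70.

70


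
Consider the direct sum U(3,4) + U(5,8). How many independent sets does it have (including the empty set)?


For a direct sum, |I(M1+M2)| = |I(M1)| * |I(M2)|.
|I(U(3,4))| = sum C(4,k) for k=0..3 = 15.
|I(U(5,8))| = sum C(8,k) for k=0..5 = 219.
Total = 15 * 219 = 3285.

3285


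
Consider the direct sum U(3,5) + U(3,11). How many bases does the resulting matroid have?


Bases of a direct sum M1 + M2: |B| = |B(M1)| * |B(M2)|.
|B(U(3,5))| = C(5,3) = 10.
|B(U(3,11))| = C(11,3) = 165.
Total bases = 10 * 165 = 1650.

1650


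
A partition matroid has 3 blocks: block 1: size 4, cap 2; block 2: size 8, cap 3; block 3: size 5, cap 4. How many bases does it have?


A basis picks exactly ci elements from block i.
Number of bases = product of C(|Si|, ci).
= C(4,2) * C(8,3) * C(5,4)
= 6 * 56 * 5
= 1680.

1680


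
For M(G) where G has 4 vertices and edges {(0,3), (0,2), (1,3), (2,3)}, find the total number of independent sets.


An independent set in a graphic matroid is an acyclic edge subset.
G has 4 vertices and 4 edges.
Enumerate all 2^4 = 16 subsets, checking for acyclicity.
Total independent sets = 14.

14


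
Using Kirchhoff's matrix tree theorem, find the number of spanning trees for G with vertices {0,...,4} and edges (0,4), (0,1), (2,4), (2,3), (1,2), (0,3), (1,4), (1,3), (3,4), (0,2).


By Kirchhoff's matrix tree theorem, the number of spanning trees equals
the determinant of any cofactor of the Laplacian matrix L.
G has 5 vertices and 10 edges.
Computing the (4 x 4) cofactor determinant gives 125.

125


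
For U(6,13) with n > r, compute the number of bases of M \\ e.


Deleting e from U(6,13) gives U(6,12) since n > r.
Bases of U(6,12) = C(12,6) = 924.

924


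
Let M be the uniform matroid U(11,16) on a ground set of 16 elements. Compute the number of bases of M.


Bases of U(11,16) are all 11-element subsets of the 16-element ground set.
Number of bases = C(16,11).
C(16,11) = 16! / (11! * 5!) = 4368.

4368


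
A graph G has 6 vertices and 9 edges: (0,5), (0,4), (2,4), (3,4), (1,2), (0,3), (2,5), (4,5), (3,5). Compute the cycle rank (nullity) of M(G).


Cycle rank (nullity) = |E| - r(M) = |E| - (|V| - c).
|E| = 9, |V| = 6, c = 1.
Nullity = 9 - (6 - 1) = 9 - 5 = 4.

4


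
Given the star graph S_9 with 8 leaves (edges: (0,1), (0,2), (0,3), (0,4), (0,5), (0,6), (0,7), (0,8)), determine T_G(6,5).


A star on 9 vertices is a tree with 8 edges.
T(x,y) = x^(8) for any tree.
T(6,5) = 6^8 = 1679616.

1679616


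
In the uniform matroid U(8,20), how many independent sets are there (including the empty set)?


Independent sets of U(8,20) are all subsets of size <= 8.
Count = C(20,0) + C(20,1) + C(20,2) + C(20,3) + C(20,4) + C(20,5) + C(20,6) + C(20,7) + C(20,8)
     = 1 + 20 + 190 + 1140 + 4845 + 15504 + 38760 + 77520 + 125970
     = 263950.

263950


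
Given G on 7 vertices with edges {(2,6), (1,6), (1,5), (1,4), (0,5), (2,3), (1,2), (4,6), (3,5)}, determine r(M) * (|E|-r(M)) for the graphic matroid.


r(M) = |V| - c = 7 - 1 = 6.
nullity = |E| - r(M) = 9 - 6 = 3.
Product = 6 * 3 = 18.

18


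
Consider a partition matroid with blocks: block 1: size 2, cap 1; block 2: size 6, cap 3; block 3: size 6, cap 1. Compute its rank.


Rank of a partition matroid = sum of min(|Si|, ci) for each block.
= min(2,1) + min(6,3) + min(6,1)
= 1 + 3 + 1
= 5.

5


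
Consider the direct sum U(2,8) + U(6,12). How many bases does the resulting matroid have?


Bases of a direct sum M1 + M2: |B| = |B(M1)| * |B(M2)|.
|B(U(2,8))| = C(8,2) = 28.
|B(U(6,12))| = C(12,6) = 924.
Total bases = 28 * 924 = 25872.

25872


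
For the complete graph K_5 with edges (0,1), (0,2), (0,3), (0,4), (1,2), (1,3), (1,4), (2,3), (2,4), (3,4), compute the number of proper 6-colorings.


P(K_5, k) = k(k-1)(k-2)...(k-4).
P(6) = (6) * (5) * (4) * (3) * (2) = 720.

720


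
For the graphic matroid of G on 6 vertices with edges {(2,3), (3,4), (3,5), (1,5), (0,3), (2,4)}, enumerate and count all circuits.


A circuit in a graphic matroid = edge set of a simple cycle.
G has 6 vertices and 6 edges.
Enumerating all minimal edge subsets forming cycles...
Total circuits found: 1.

1


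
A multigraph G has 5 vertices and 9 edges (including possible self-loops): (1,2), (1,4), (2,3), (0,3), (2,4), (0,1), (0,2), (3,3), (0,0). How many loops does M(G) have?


In a graphic matroid, a loop is a self-loop edge (u,u) with rank 0.
Examining all 9 edges for self-loops...
Self-loops found: (3,3), (0,0)
Number of loops = 2.

2


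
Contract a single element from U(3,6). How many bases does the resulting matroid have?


Contracting e from U(3,6) gives U(2,5).
Bases of U(2,5) = C(5,2) = 5! / (2! * 3!) = 10.

10


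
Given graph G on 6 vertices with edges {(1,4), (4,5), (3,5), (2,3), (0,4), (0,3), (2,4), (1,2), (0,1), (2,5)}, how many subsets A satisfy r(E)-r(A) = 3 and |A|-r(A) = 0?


R(x,y) = sum over A in 2^E of x^(r(E)-r(A)) * y^(|A|-r(A)).
G has 6 vertices, 10 edges. r(E) = 5.
Enumerate all 2^10 = 1024 subsets.
Count subsets with r(E)-r(A)=3 and |A|-r(A)=0: 45.

45


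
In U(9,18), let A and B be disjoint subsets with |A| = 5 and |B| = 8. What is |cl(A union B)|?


|A union B| = 5 + 8 = 13 (disjoint).
In U(9,18), cl(S) = S if |S| < 9, else cl(S) = E.
Since 13 >= 9, cl(A union B) = E.
|cl(A union B)| = 18.

18


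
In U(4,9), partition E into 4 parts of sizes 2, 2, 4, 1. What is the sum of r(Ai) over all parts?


r(Ai) = min(|Ai|, 4) for each part.
Sum = min(2,4) + min(2,4) + min(4,4) + min(1,4)
    = 2 + 2 + 4 + 1
    = 9.

9


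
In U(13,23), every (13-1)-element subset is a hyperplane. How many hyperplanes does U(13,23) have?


Hyperplanes of U(13,23) are flats of rank 12.
In a uniform matroid, these are exactly the (12)-element subsets.
Count = (23 choose 12) = 1352078.

1352078


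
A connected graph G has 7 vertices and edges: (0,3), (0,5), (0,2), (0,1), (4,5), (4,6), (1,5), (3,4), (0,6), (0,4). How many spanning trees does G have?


By Kirchhoff's matrix tree theorem, the number of spanning trees equals
the determinant of any cofactor of the Laplacian matrix L.
G has 7 vertices and 10 edges.
Computing the (6 x 6) cofactor determinant gives 52.

52


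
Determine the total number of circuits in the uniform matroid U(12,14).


In U(12,14), circuits are the (13)-element subsets.
Any set of 13 elements is dependent, and removing any one element gives
an independent set of size 12, so it is a minimal dependent set.
Number of circuits = C(14,13) = 14.

14


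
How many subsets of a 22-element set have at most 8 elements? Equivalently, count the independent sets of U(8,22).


Independent sets of U(8,22) are all subsets of size <= 8.
Count = C(22,0) + C(22,1) + C(22,2) + C(22,3) + C(22,4) + C(22,5) + C(22,6) + C(22,7) + C(22,8)
     = 1 + 22 + 231 + 1540 + 7315 + 26334 + 74613 + 170544 + 319770
     = 600370.

600370


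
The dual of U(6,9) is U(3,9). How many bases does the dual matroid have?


The dual of U(r,n) is U(n-r, n) = U(3,9).
Bases of U(3,9) are all (3)-element subsets.
|B(M*)| = (9 choose 3) = 84.

84


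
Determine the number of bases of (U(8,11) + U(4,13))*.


(M1+M2)* = M1* + M2*.
M1* = U(3,11), bases: C(11,3) = 165.
M2* = U(9,13), bases: C(13,9) = 715.
|B(M*)| = 165 * 715 = 117975.

117975


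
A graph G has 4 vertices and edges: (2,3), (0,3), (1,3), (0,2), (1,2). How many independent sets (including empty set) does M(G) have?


An independent set in a graphic matroid is an acyclic edge subset.
G has 4 vertices and 5 edges.
Enumerate all 2^5 = 32 subsets, checking for acyclicity.
Total independent sets = 24.

24


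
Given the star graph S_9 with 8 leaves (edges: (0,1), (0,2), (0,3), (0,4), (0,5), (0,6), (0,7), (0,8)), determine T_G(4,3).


A star on 9 vertices is a tree with 8 edges.
T(x,y) = x^(8) for any tree.
T(4,3) = 4^8 = 65536.

65536


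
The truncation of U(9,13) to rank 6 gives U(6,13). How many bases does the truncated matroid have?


Truncating U(9,13) to rank 6 gives U(6,13).
Bases of U(6,13) are all 6-element subsets of 13 elements.
Number of bases = (13 choose 6) = 1716.

1716


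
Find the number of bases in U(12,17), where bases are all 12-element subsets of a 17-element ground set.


Bases of U(12,17) are all 12-element subsets of the 17-element ground set.
Number of bases = C(17,12).
C(17,12) = 6188.

6188


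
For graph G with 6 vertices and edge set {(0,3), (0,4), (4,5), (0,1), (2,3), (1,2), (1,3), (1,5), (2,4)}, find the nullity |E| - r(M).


Cycle rank (nullity) = |E| - r(M) = |E| - (|V| - c).
|E| = 9, |V| = 6, c = 1.
Nullity = 9 - (6 - 1) = 9 - 5 = 4.

4


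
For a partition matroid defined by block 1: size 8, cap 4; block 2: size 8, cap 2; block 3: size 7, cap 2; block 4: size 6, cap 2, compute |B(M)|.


A basis picks exactly ci elements from block i.
Number of bases = product of C(|Si|, ci).
= C(8,4) * C(8,2) * C(7,2) * C(6,2)
= 70 * 28 * 21 * 15
= 617400.

617400


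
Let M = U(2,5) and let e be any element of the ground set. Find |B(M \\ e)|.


Deleting e from U(2,5) gives U(2,4) since n > r.
Bases of U(2,4) = (4 choose 2) = 6.

6


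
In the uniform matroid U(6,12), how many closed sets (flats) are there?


Flats of U(6,12): every subset of size < 6 is a flat, plus E itself.
Count = (12 choose 0) + (12 choose 1) + (12 choose 2) + (12 choose 3) + (12 choose 4) + (12 choose 5) + 1
     = 1 + 12 + 66 + 220 + 495 + 792 + 1
     = 1587.

1587


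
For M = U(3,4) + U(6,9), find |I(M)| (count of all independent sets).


For a direct sum, |I(M1+M2)| = |I(M1)| * |I(M2)|.
|I(U(3,4))| = sum C(4,k) for k=0..3 = 15.
|I(U(6,9))| = sum C(9,k) for k=0..6 = 466.
Total = 15 * 466 = 6990.

6990


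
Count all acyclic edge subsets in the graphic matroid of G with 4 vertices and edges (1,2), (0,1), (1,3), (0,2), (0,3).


An independent set in a graphic matroid is an acyclic edge subset.
G has 4 vertices and 5 edges.
Enumerate all 2^5 = 32 subsets, checking for acyclicity.
Total independent sets = 24.

24


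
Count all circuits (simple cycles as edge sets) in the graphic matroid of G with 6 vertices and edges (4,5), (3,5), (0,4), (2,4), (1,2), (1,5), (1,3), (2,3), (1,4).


A circuit in a graphic matroid = edge set of a simple cycle.
G has 6 vertices and 9 edges.
Enumerating all minimal edge subsets forming cycles...
Total circuits found: 13.

13


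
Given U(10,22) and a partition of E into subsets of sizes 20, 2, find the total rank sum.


r(Ai) = min(|Ai|, 10) for each part.
Sum = min(20,10) + min(2,10)
    = 10 + 2
    = 12.

12


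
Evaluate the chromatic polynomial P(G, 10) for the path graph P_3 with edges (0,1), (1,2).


P(P_3, k) = k * (k-1)^(2).
P(10) = 10 * 9^2 = 10 * 81 = 810.

810


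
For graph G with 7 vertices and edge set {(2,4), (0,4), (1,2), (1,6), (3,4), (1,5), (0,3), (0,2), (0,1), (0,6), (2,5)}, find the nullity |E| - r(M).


Cycle rank (nullity) = |E| - r(M) = |E| - (|V| - c).
|E| = 11, |V| = 7, c = 1.
Nullity = 11 - (7 - 1) = 11 - 6 = 5.

5


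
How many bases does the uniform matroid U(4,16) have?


Bases of U(4,16) are all 4-element subsets of the 16-element ground set.
Number of bases = C(16,4).
(16 choose 4) = 1820.

1820


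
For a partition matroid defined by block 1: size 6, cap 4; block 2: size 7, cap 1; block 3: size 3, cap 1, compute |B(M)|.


A basis picks exactly ci elements from block i.
Number of bases = product of C(|Si|, ci).
= C(6,4) * C(7,1) * C(3,1)
= 15 * 7 * 3
= 315.

315


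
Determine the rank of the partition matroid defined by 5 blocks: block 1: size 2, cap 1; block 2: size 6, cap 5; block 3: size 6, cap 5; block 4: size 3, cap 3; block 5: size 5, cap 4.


Rank of a partition matroid = sum of min(|Si|, ci) for each block.
= min(2,1) + min(6,5) + min(6,5) + min(3,3) + min(5,4)
= 1 + 5 + 5 + 3 + 4
= 18.

18


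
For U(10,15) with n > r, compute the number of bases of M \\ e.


Deleting e from U(10,15) gives U(10,14) since n > r.
Bases of U(10,14) = C(14,10) = 1001.

1001


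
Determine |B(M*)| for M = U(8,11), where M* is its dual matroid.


The dual of U(r,n) is U(n-r, n) = U(3,11).
Bases of U(3,11) are all (3)-element subsets.
|B(M*)| = C(11,3) = 11! / (3! * 8!) = 165.

165


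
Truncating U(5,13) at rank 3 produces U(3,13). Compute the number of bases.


Truncating U(5,13) to rank 3 gives U(3,13).
Bases of U(3,13) are all 3-element subsets of 13 elements.
Number of bases = C(13,3) = (13 * 12 * 11) / (1 * 2 * 3) = 286.

286


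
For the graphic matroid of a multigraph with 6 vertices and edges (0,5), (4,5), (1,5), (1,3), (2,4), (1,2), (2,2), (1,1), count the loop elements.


In a graphic matroid, a loop is a self-loop edge (u,u) with rank 0.
Examining all 8 edges for self-loops...
Self-loops found: (2,2), (1,1)
Number of loops = 2.

2


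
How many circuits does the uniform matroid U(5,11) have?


In U(5,11), circuits are the (6)-element subsets.
Any set of 6 elements is dependent, and removing any one element gives
an independent set of size 5, so it is a minimal dependent set.
Number of circuits = (11 choose 6) = 462.

462
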